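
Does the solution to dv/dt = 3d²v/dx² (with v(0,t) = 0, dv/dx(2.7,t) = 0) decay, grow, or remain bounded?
v → 0. Heat escapes through the Dirichlet boundary.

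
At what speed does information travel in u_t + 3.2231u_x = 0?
Speed = 3.2231. Information travels along x - 3.2231t = const (rightward).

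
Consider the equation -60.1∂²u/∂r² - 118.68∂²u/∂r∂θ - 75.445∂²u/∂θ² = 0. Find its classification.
Elliptic. (A = -60.1, B = -118.68, C = -75.445 gives B² - 4AC = -4052.0356.)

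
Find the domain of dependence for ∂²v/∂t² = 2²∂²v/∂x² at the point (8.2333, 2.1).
Domain of dependence: [4.0333, 12.4333]. Signals travel at speed 2, so data within |x - 8.2333| ≤ 2·2.1 = 4.2 can reach the point.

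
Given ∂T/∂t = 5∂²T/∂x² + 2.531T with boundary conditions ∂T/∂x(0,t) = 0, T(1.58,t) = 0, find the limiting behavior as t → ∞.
T → 0. Diffusion dominates reaction (r=2.531 < κπ²/(4L²)≈4.94); solution decays.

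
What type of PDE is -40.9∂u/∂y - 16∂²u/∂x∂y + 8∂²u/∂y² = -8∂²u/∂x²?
Rewriting in standard form: 8∂²u/∂x² - 16∂²u/∂x∂y + 8∂²u/∂y² - 40.9∂u/∂y = 0. With A = 8, B = -16, C = 8, the discriminant is 0. This is a parabolic PDE.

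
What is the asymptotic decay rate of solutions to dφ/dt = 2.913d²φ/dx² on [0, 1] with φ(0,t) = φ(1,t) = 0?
Eigenvalues: λₙ = 2.913n²π².
First three modes:
  n=1: λ₁ = 2.913π² ≈ 28.75
  n=2: λ₂ = 11.652π² ≈ 115.001 (4× faster decay)
  n=3: λ₃ = 26.217π² ≈ 258.751 (9× faster decay)
As t → ∞, higher modes decay exponentially faster. The n=1 mode dominates: φ ~ c₁ sin(πx) e^{-λ₁t}.
Decay rate: λ₁ = 2.913π² ≈ 28.75.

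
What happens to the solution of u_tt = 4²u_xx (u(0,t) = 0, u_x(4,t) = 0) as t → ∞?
u oscillates (no decay). Energy is conserved; the solution oscillates indefinitely as standing waves.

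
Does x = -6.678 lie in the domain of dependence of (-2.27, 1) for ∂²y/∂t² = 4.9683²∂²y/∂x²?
Yes. The domain of dependence is [-7.2383, 2.6983], and -6.678 ∈ [-7.2383, 2.6983].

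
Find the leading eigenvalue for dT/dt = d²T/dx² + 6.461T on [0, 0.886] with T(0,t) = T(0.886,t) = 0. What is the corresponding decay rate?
Eigenvalues: λₙ = n²π²/0.886² - 6.461.
First three modes:
  n=1: λ₁ = π²/0.886² - 6.461 ≈ 6.112
  n=2: λ₂ = 4π²/0.886² - 6.461 ≈ 43.83
  n=3: λ₃ = 9π²/0.886² - 6.461 ≈ 106.694
Since π²/0.886² ≈ 12.573 > 6.461, all λₙ > 0.
The n=1 mode decays slowest → dominates as t → ∞.
Asymptotic: T ~ c₁ sin(πx/0.886) e^{-λ₁t} with decay rate λ₁ ≈ 6.112.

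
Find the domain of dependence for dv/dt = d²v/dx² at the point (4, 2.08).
The entire real line. The heat equation has infinite propagation speed: any initial disturbance instantly affects all points (though exponentially small far away).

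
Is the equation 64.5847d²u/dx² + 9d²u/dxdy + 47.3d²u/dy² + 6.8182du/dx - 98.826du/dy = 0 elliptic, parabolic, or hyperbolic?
Computing B² - 4AC with A = 64.5847, B = 9, C = 47.3: discriminant = -12138.42524 (negative). Answer: elliptic.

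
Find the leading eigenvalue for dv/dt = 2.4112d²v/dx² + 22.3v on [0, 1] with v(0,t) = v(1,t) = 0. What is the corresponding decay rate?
Eigenvalues: λₙ = 2.4112n²π²/1² - 22.3.
First three modes:
  n=1: λ₁ = 2.4112π² - 22.3 ≈ 1.498
  n=2: λ₂ = 9.6448π² - 22.3 ≈ 72.89
  n=3: λ₃ = 21.7008π² - 22.3 ≈ 191.878
Since 2.4112π² ≈ 23.798 > 22.3, all λₙ > 0.
The n=1 mode decays slowest → dominates as t → ∞.
Asymptotic: v ~ c₁ sin(πx/1) e^{-λ₁t} with decay rate λ₁ ≈ 1.498.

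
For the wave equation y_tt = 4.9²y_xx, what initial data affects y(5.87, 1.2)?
Domain of dependence: [-0.01, 11.75]. Signals travel at speed 4.9, so data within |x - 5.87| ≤ 4.9·1.2 = 5.88 can reach the point.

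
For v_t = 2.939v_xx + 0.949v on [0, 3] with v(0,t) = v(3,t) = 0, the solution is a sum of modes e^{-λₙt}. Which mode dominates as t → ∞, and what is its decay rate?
Eigenvalues: λₙ = 2.939n²π²/3² - 0.949.
First three modes:
  n=1: λ₁ = 2.939π²/3² - 0.949 ≈ 2.274
  n=2: λ₂ = 11.756π²/3² - 0.949 ≈ 11.943
  n=3: λ₃ = 26.451π²/3² - 0.949 ≈ 28.058
Since 2.939π²/3² ≈ 3.223 > 0.949, all λₙ > 0.
The n=1 mode decays slowest → dominates as t → ∞.
Asymptotic: v ~ c₁ sin(πx/3) e^{-λ₁t} with decay rate λ₁ ≈ 2.274.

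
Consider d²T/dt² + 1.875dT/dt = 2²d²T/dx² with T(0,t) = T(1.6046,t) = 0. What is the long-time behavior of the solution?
As t → ∞, T → 0. Damping (γ=1.875) dissipates energy; oscillations decay exponentially.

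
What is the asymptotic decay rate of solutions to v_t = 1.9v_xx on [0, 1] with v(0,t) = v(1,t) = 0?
Eigenvalues: λₙ = 1.9n²π².
First three modes:
  n=1: λ₁ = 1.9π² ≈ 18.752
  n=2: λ₂ = 7.6π² ≈ 75.009 (4× faster decay)
  n=3: λ₃ = 17.1π² ≈ 168.77 (9× faster decay)
As t → ∞, higher modes decay exponentially faster. The n=1 mode dominates: v ~ c₁ sin(πx) e^{-λ₁t}.
Decay rate: λ₁ = 1.9π² ≈ 18.752.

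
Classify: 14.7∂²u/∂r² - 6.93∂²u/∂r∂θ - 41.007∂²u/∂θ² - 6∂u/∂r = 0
Hyperbolic (discriminant = 2459.2365).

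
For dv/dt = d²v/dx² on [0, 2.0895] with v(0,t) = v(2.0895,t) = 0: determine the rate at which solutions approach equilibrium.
Eigenvalues: λₙ = n²π²/2.0895².
First three modes:
  n=1: λ₁ = π²/2.0895² ≈ 2.261
  n=2: λ₂ = 4π²/2.0895² ≈ 9.042 (4× faster decay)
  n=3: λ₃ = 9π²/2.0895² ≈ 20.345 (9× faster decay)
As t → ∞, higher modes decay exponentially faster. The n=1 mode dominates: v ~ c₁ sin(πx/2.0895) e^{-λ₁t}.
Decay rate: λ₁ = π²/2.0895² ≈ 2.261.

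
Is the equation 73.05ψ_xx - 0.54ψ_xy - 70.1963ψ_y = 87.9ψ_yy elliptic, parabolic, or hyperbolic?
Rewriting in standard form: 73.05ψ_xx - 0.54ψ_xy - 87.9ψ_yy - 70.1963ψ_y = 0. Computing B² - 4AC with A = 73.05, B = -0.54, C = -87.9: discriminant = 25684.6716 (positive). Answer: hyperbolic.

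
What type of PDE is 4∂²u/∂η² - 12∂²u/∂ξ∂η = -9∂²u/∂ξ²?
Rewriting in standard form: 9∂²u/∂ξ² - 12∂²u/∂ξ∂η + 4∂²u/∂η² = 0. With A = 9, B = -12, C = 4, the discriminant is 0. This is a parabolic PDE.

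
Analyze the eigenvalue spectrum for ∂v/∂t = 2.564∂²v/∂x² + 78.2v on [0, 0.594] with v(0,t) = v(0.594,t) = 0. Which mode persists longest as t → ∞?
Eigenvalues: λₙ = 2.564n²π²/0.594² - 78.2.
First three modes:
  n=1: λ₁ = 2.564π²/0.594² - 78.2 ≈ -6.479
  n=2: λ₂ = 10.256π²/0.594² - 78.2 ≈ 208.683
  n=3: λ₃ = 23.076π²/0.594² - 78.2 ≈ 567.287
Since 2.564π²/0.594² ≈ 71.721 < 78.2, λ₁ < 0.
The n=1 mode grows fastest (−λₙ is largest for n=1) → dominates.
Asymptotic: v ~ c₁ sin(πx/0.594) e^{6.479t} (exponential growth at rate −λ₁ ≈ 6.479).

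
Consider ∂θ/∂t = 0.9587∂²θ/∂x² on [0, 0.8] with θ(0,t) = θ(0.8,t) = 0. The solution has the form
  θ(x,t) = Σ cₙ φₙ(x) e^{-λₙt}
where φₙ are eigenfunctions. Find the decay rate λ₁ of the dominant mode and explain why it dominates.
Eigenvalues: λₙ = 0.9587n²π²/0.8².
First three modes:
  n=1: λ₁ = 0.9587π²/0.8² ≈ 14.784
  n=2: λ₂ = 3.8348π²/0.8² ≈ 59.137 (4× faster decay)
  n=3: λ₃ = 8.6283π²/0.8² ≈ 133.059 (9× faster decay)
As t → ∞, higher modes decay exponentially faster. The n=1 mode dominates: θ ~ c₁ sin(πx/0.8) e^{-λ₁t}.
Decay rate: λ₁ = 0.9587π²/0.8² ≈ 14.784.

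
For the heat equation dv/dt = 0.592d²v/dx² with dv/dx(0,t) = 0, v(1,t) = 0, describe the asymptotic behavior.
v → 0. Heat escapes through the Dirichlet boundary.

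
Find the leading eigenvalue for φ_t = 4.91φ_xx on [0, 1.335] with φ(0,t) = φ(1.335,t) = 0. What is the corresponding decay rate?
Eigenvalues: λₙ = 4.91n²π²/1.335².
First three modes:
  n=1: λ₁ = 4.91π²/1.335² ≈ 27.191
  n=2: λ₂ = 19.64π²/1.335² ≈ 108.762 (4× faster decay)
  n=3: λ₃ = 44.19π²/1.335² ≈ 244.715 (9× faster decay)
As t → ∞, higher modes decay exponentially faster. The n=1 mode dominates: φ ~ c₁ sin(πx/1.335) e^{-λ₁t}.
Decay rate: λ₁ = 4.91π²/1.335² ≈ 27.191.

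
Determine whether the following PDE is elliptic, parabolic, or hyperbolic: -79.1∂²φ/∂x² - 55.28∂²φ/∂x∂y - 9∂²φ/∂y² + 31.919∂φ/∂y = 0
Coefficients: A = -79.1, B = -55.28, C = -9. B² - 4AC = 208.2784, which is positive, so the equation is hyperbolic.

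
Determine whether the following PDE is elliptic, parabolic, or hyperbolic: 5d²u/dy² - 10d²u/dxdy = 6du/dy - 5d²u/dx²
Rewriting in standard form: 5d²u/dx² - 10d²u/dxdy + 5d²u/dy² - 6du/dy = 0. Coefficients: A = 5, B = -10, C = 5. B² - 4AC = 0, which is zero, so the equation is parabolic.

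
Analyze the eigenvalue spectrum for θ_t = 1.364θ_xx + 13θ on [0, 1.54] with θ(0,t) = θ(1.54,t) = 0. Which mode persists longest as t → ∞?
Eigenvalues: λₙ = 1.364n²π²/1.54² - 13.
First three modes:
  n=1: λ₁ = 1.364π²/1.54² - 13 ≈ -7.324
  n=2: λ₂ = 5.456π²/1.54² - 13 ≈ 9.706
  n=3: λ₃ = 12.276π²/1.54² - 13 ≈ 38.088
Since 1.364π²/1.54² ≈ 5.676 < 13, λ₁ < 0.
The n=1 mode grows fastest (−λₙ is largest for n=1) → dominates.
Asymptotic: θ ~ c₁ sin(πx/1.54) e^{7.324t} (exponential growth at rate −λ₁ ≈ 7.324).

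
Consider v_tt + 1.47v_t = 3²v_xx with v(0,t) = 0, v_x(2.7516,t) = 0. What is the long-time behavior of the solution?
As t → ∞, v → 0. Damping (γ=1.47) dissipates energy; oscillations decay exponentially.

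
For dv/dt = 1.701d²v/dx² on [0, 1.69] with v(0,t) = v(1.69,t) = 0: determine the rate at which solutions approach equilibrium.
Eigenvalues: λₙ = 1.701n²π²/1.69².
First three modes:
  n=1: λ₁ = 1.701π²/1.69² ≈ 5.878
  n=2: λ₂ = 6.804π²/1.69² ≈ 23.512 (4× faster decay)
  n=3: λ₃ = 15.309π²/1.69² ≈ 52.902 (9× faster decay)
As t → ∞, higher modes decay exponentially faster. The n=1 mode dominates: v ~ c₁ sin(πx/1.69) e^{-λ₁t}.
Decay rate: λ₁ = 1.701π²/1.69² ≈ 5.878.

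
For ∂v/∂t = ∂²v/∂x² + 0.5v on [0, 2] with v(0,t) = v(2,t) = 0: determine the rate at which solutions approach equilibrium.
Eigenvalues: λₙ = n²π²/2² - 0.5.
First three modes:
  n=1: λ₁ = π²/2² - 0.5 ≈ 1.967
  n=2: λ₂ = 4π²/2² - 0.5 ≈ 9.37
  n=3: λ₃ = 9π²/2² - 0.5 ≈ 21.707
Since π²/2² ≈ 2.467 > 0.5, all λₙ > 0.
The n=1 mode decays slowest → dominates as t → ∞.
Asymptotic: v ~ c₁ sin(πx/2) e^{-λ₁t} with decay rate λ₁ ≈ 1.967.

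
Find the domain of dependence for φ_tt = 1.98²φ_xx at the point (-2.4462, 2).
Domain of dependence: [-6.4062, 1.5138]. Signals travel at speed 1.98, so data within |x - -2.4462| ≤ 1.98·2 = 3.96 can reach the point.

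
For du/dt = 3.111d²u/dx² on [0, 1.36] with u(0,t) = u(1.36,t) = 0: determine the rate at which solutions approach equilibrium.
Eigenvalues: λₙ = 3.111n²π²/1.36².
First three modes:
  n=1: λ₁ = 3.111π²/1.36² ≈ 16.601
  n=2: λ₂ = 12.444π²/1.36² ≈ 66.402 (4× faster decay)
  n=3: λ₃ = 27.999π²/1.36² ≈ 149.405 (9× faster decay)
As t → ∞, higher modes decay exponentially faster. The n=1 mode dominates: u ~ c₁ sin(πx/1.36) e^{-λ₁t}.
Decay rate: λ₁ = 3.111π²/1.36² ≈ 16.601.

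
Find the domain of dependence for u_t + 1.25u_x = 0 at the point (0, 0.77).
A single point: x = -0.9625. The characteristic through (0, 0.77) is x - 1.25t = const, so x = 0 - 1.25·0.77 = -0.9625.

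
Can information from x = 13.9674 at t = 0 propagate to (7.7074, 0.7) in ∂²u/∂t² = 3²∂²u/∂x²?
No. The domain of dependence is [5.6074, 9.8074], and 13.9674 is outside this interval.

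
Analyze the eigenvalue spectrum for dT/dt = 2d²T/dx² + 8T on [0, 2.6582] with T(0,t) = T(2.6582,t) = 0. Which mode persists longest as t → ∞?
Eigenvalues: λₙ = 2n²π²/2.6582² - 8.
First three modes:
  n=1: λ₁ = 2π²/2.6582² - 8 ≈ -5.206
  n=2: λ₂ = 8π²/2.6582² - 8 ≈ 3.174
  n=3: λ₃ = 18π²/2.6582² - 8 ≈ 17.142
Since 2π²/2.6582² ≈ 2.794 < 8, λ₁ < 0.
The n=1 mode grows fastest (−λₙ is largest for n=1) → dominates.
Asymptotic: T ~ c₁ sin(πx/2.6582) e^{5.206t} (exponential growth at rate −λ₁ ≈ 5.206).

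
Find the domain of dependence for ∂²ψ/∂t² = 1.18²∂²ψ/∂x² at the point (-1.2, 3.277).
Domain of dependence: [-5.06686, 2.66686]. Signals travel at speed 1.18, so data within |x - -1.2| ≤ 1.18·3.277 = 3.86686 can reach the point.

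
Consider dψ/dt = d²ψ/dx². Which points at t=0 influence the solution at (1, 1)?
The entire real line. The heat equation has infinite propagation speed: any initial disturbance instantly affects all points (though exponentially small far away).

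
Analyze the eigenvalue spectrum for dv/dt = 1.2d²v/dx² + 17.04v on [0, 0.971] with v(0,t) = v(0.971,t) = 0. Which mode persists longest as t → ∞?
Eigenvalues: λₙ = 1.2n²π²/0.971² - 17.04.
First three modes:
  n=1: λ₁ = 1.2π²/0.971² - 17.04 ≈ -4.478
  n=2: λ₂ = 4.8π²/0.971² - 17.04 ≈ 33.206
  n=3: λ₃ = 10.8π²/0.971² - 17.04 ≈ 96.014
Since 1.2π²/0.971² ≈ 12.562 < 17.04, λ₁ < 0.
The n=1 mode grows fastest (−λₙ is largest for n=1) → dominates.
Asymptotic: v ~ c₁ sin(πx/0.971) e^{4.478t} (exponential growth at rate −λ₁ ≈ 4.478).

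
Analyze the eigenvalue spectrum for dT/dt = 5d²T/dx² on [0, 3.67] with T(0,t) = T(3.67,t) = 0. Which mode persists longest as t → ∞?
Eigenvalues: λₙ = 5n²π²/3.67².
First three modes:
  n=1: λ₁ = 5π²/3.67² ≈ 3.664
  n=2: λ₂ = 20π²/3.67² ≈ 14.655 (4× faster decay)
  n=3: λ₃ = 45π²/3.67² ≈ 32.975 (9× faster decay)
As t → ∞, higher modes decay exponentially faster. The n=1 mode dominates: T ~ c₁ sin(πx/3.67) e^{-λ₁t}.
Decay rate: λ₁ = 5π²/3.67² ≈ 3.664.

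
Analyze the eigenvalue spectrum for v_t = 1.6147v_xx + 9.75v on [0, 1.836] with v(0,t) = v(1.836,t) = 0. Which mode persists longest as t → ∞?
Eigenvalues: λₙ = 1.6147n²π²/1.836² - 9.75.
First three modes:
  n=1: λ₁ = 1.6147π²/1.836² - 9.75 ≈ -5.022
  n=2: λ₂ = 6.4588π²/1.836² - 9.75 ≈ 9.161
  n=3: λ₃ = 14.5323π²/1.836² - 9.75 ≈ 32.799
Since 1.6147π²/1.836² ≈ 4.728 < 9.75, λ₁ < 0.
The n=1 mode grows fastest (−λₙ is largest for n=1) → dominates.
Asymptotic: v ~ c₁ sin(πx/1.836) e^{5.022t} (exponential growth at rate −λ₁ ≈ 5.022).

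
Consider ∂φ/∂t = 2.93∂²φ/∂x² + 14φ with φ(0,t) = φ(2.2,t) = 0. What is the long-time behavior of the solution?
As t → ∞, φ grows unboundedly. Reaction dominates diffusion (r=14 > κπ²/L²≈5.97); solution grows exponentially.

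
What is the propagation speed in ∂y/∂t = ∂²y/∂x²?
Infinite. The heat equation is parabolic, not hyperbolic, so disturbances propagate instantly.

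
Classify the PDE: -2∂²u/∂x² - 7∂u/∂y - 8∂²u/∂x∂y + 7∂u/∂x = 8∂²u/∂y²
Rewriting in standard form: -2∂²u/∂x² - 8∂²u/∂x∂y - 8∂²u/∂y² + 7∂u/∂x - 7∂u/∂y = 0. A = -2, B = -8, C = -8. Discriminant B² - 4AC = 0. Since 0 = 0, parabolic.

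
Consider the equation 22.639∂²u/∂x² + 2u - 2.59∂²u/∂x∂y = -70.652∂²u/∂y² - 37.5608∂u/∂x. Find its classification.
Rewriting in standard form: 22.639∂²u/∂x² - 2.59∂²u/∂x∂y + 70.652∂²u/∂y² + 37.5608∂u/∂x + 2u = 0. Elliptic. (A = 22.639, B = -2.59, C = 70.652 gives B² - 4AC = -6391.254412.)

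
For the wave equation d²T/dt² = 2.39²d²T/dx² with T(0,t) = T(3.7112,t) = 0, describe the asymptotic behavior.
T oscillates (no decay). Energy is conserved; the solution oscillates indefinitely as standing waves.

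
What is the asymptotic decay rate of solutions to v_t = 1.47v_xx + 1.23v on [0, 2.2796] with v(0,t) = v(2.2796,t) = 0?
Eigenvalues: λₙ = 1.47n²π²/2.2796² - 1.23.
First three modes:
  n=1: λ₁ = 1.47π²/2.2796² - 1.23 ≈ 1.562
  n=2: λ₂ = 5.88π²/2.2796² - 1.23 ≈ 9.938
  n=3: λ₃ = 13.23π²/2.2796² - 1.23 ≈ 23.897
Since 1.47π²/2.2796² ≈ 2.792 > 1.23, all λₙ > 0.
The n=1 mode decays slowest → dominates as t → ∞.
Asymptotic: v ~ c₁ sin(πx/2.2796) e^{-λ₁t} with decay rate λ₁ ≈ 1.562.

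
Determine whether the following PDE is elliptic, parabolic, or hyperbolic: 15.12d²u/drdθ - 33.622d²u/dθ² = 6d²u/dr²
Rewriting in standard form: -6d²u/dr² + 15.12d²u/drdθ - 33.622d²u/dθ² = 0. Coefficients: A = -6, B = 15.12, C = -33.622. B² - 4AC = -578.3136, which is negative, so the equation is elliptic.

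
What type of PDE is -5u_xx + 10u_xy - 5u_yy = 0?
With A = -5, B = 10, C = -5, the discriminant is 0. This is a parabolic PDE.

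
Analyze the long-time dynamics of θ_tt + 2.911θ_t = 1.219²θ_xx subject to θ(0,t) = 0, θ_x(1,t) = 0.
Long-time behavior: θ → 0. Damping (γ=2.911) dissipates energy; oscillations decay exponentially.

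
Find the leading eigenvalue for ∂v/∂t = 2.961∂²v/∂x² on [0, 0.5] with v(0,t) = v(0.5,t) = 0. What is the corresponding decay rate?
Eigenvalues: λₙ = 2.961n²π²/0.5².
First three modes:
  n=1: λ₁ = 2.961π²/0.5² ≈ 116.896
  n=2: λ₂ = 11.844π²/0.5² ≈ 467.582 (4× faster decay)
  n=3: λ₃ = 26.649π²/0.5² ≈ 1052.06 (9× faster decay)
As t → ∞, higher modes decay exponentially faster. The n=1 mode dominates: v ~ c₁ sin(πx/0.5) e^{-λ₁t}.
Decay rate: λ₁ = 2.961π²/0.5² ≈ 116.896.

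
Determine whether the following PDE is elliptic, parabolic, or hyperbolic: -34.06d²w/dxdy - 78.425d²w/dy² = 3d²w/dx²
Rewriting in standard form: -3d²w/dx² - 34.06d²w/dxdy - 78.425d²w/dy² = 0. Coefficients: A = -3, B = -34.06, C = -78.425. B² - 4AC = 218.9836, which is positive, so the equation is hyperbolic.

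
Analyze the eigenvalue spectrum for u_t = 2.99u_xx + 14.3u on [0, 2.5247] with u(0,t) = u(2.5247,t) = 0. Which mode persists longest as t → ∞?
Eigenvalues: λₙ = 2.99n²π²/2.5247² - 14.3.
First three modes:
  n=1: λ₁ = 2.99π²/2.5247² - 14.3 ≈ -9.67
  n=2: λ₂ = 11.96π²/2.5247² - 14.3 ≈ 4.219
  n=3: λ₃ = 26.91π²/2.5247² - 14.3 ≈ 27.367
Since 2.99π²/2.5247² ≈ 4.63 < 14.3, λ₁ < 0.
The n=1 mode grows fastest (−λₙ is largest for n=1) → dominates.
Asymptotic: u ~ c₁ sin(πx/2.5247) e^{9.67t} (exponential growth at rate −λ₁ ≈ 9.67).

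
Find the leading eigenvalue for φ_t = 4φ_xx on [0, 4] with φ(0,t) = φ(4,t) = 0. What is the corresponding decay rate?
Eigenvalues: λₙ = 4n²π²/4².
First three modes:
  n=1: λ₁ = 4π²/4² ≈ 2.467
  n=2: λ₂ = 16π²/4² ≈ 9.87 (4× faster decay)
  n=3: λ₃ = 36π²/4² ≈ 22.207 (9× faster decay)
As t → ∞, higher modes decay exponentially faster. The n=1 mode dominates: φ ~ c₁ sin(πx/4) e^{-λ₁t}.
Decay rate: λ₁ = 4π²/4² ≈ 2.467.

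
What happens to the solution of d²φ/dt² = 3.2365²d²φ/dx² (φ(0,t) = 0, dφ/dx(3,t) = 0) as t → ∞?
φ oscillates (no decay). Energy is conserved; the solution oscillates indefinitely as standing waves.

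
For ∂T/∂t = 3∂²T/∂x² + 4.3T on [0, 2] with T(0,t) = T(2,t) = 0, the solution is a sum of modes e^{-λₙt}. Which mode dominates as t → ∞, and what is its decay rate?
Eigenvalues: λₙ = 3n²π²/2² - 4.3.
First three modes:
  n=1: λ₁ = 3π²/2² - 4.3 ≈ 3.102
  n=2: λ₂ = 12π²/2² - 4.3 ≈ 25.309
  n=3: λ₃ = 27π²/2² - 4.3 ≈ 62.32
Since 3π²/2² ≈ 7.402 > 4.3, all λₙ > 0.
The n=1 mode decays slowest → dominates as t → ∞.
Asymptotic: T ~ c₁ sin(πx/2) e^{-λ₁t} with decay rate λ₁ ≈ 3.102.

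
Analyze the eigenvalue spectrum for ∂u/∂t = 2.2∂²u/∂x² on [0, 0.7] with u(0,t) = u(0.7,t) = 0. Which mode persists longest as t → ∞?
Eigenvalues: λₙ = 2.2n²π²/0.7².
First three modes:
  n=1: λ₁ = 2.2π²/0.7² ≈ 44.313
  n=2: λ₂ = 8.8π²/0.7² ≈ 177.25 (4× faster decay)
  n=3: λ₃ = 19.8π²/0.7² ≈ 398.813 (9× faster decay)
As t → ∞, higher modes decay exponentially faster. The n=1 mode dominates: u ~ c₁ sin(πx/0.7) e^{-λ₁t}.
Decay rate: λ₁ = 2.2π²/0.7² ≈ 44.313.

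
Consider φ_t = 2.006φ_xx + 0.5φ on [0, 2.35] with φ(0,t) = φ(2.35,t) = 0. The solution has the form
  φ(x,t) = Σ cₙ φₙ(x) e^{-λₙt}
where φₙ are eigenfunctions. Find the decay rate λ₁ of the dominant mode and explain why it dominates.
Eigenvalues: λₙ = 2.006n²π²/2.35² - 0.5.
First three modes:
  n=1: λ₁ = 2.006π²/2.35² - 0.5 ≈ 3.085
  n=2: λ₂ = 8.024π²/2.35² - 0.5 ≈ 13.84
  n=3: λ₃ = 18.054π²/2.35² - 0.5 ≈ 31.765
Since 2.006π²/2.35² ≈ 3.585 > 0.5, all λₙ > 0.
The n=1 mode decays slowest → dominates as t → ∞.
Asymptotic: φ ~ c₁ sin(πx/2.35) e^{-λ₁t} with decay rate λ₁ ≈ 3.085.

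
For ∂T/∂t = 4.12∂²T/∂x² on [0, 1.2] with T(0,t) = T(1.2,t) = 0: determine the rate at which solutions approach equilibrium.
Eigenvalues: λₙ = 4.12n²π²/1.2².
First three modes:
  n=1: λ₁ = 4.12π²/1.2² ≈ 28.238
  n=2: λ₂ = 16.48π²/1.2² ≈ 112.952 (4× faster decay)
  n=3: λ₃ = 37.08π²/1.2² ≈ 254.142 (9× faster decay)
As t → ∞, higher modes decay exponentially faster. The n=1 mode dominates: T ~ c₁ sin(πx/1.2) e^{-λ₁t}.
Decay rate: λ₁ = 4.12π²/1.2² ≈ 28.238.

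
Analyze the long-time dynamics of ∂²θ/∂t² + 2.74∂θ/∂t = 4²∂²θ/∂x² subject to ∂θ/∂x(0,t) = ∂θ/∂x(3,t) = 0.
Long-time behavior: θ → constant (steady state). Damping (γ=2.74) dissipates the nonconstant modes; with Neumann BCs the spatial average obeys M''+γM'=0 and tends to a finite limit.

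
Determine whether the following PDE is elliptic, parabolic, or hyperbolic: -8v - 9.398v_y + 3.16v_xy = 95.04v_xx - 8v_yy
Rewriting in standard form: -95.04v_xx + 3.16v_xy + 8v_yy - 9.398v_y - 8v = 0. Coefficients: A = -95.04, B = 3.16, C = 8. B² - 4AC = 3051.2656, which is positive, so the equation is hyperbolic.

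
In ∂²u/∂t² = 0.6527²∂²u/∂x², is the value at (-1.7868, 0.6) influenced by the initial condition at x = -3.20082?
No. The domain of dependence is [-2.17842, -1.39518], and -3.20082 is outside this interval.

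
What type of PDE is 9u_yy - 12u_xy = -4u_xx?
Rewriting in standard form: 4u_xx - 12u_xy + 9u_yy = 0. With A = 4, B = -12, C = 9, the discriminant is 0. This is a parabolic PDE.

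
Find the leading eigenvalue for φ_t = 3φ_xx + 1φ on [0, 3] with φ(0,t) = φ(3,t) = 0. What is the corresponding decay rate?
Eigenvalues: λₙ = 3n²π²/3² - 1.
First three modes:
  n=1: λ₁ = 3π²/3² - 1 ≈ 2.29
  n=2: λ₂ = 12π²/3² - 1 ≈ 12.159
  n=3: λ₃ = 27π²/3² - 1 ≈ 28.609
Since 3π²/3² ≈ 3.29 > 1, all λₙ > 0.
The n=1 mode decays slowest → dominates as t → ∞.
Asymptotic: φ ~ c₁ sin(πx/3) e^{-λ₁t} with decay rate λ₁ ≈ 2.29.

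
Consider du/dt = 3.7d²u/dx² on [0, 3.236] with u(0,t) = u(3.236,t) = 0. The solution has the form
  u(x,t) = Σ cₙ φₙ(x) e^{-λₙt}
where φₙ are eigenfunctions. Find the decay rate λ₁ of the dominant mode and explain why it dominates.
Eigenvalues: λₙ = 3.7n²π²/3.236².
First three modes:
  n=1: λ₁ = 3.7π²/3.236² ≈ 3.487
  n=2: λ₂ = 14.8π²/3.236² ≈ 13.949 (4× faster decay)
  n=3: λ₃ = 33.3π²/3.236² ≈ 31.385 (9× faster decay)
As t → ∞, higher modes decay exponentially faster. The n=1 mode dominates: u ~ c₁ sin(πx/3.236) e^{-λ₁t}.
Decay rate: λ₁ = 3.7π²/3.236² ≈ 3.487.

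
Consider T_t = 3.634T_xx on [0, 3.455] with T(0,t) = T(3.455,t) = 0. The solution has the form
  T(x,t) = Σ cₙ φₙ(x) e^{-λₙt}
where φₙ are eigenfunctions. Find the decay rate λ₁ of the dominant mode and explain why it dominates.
Eigenvalues: λₙ = 3.634n²π²/3.455².
First three modes:
  n=1: λ₁ = 3.634π²/3.455² ≈ 3.005
  n=2: λ₂ = 14.536π²/3.455² ≈ 12.018 (4× faster decay)
  n=3: λ₃ = 32.706π²/3.455² ≈ 27.042 (9× faster decay)
As t → ∞, higher modes decay exponentially faster. The n=1 mode dominates: T ~ c₁ sin(πx/3.455) e^{-λ₁t}.
Decay rate: λ₁ = 3.634π²/3.455² ≈ 3.005.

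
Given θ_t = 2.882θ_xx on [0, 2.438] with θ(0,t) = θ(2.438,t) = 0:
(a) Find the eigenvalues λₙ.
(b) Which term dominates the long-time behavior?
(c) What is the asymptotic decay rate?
Eigenvalues: λₙ = 2.882n²π²/2.438².
First three modes:
  n=1: λ₁ = 2.882π²/2.438² ≈ 4.785
  n=2: λ₂ = 11.528π²/2.438² ≈ 19.142 (4× faster decay)
  n=3: λ₃ = 25.938π²/2.438² ≈ 43.069 (9× faster decay)
As t → ∞, higher modes decay exponentially faster. The n=1 mode dominates: θ ~ c₁ sin(πx/2.438) e^{-λ₁t}.
Decay rate: λ₁ = 2.882π²/2.438² ≈ 4.785.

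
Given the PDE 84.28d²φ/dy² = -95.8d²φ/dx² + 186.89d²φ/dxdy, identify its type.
Rewriting in standard form: 95.8d²φ/dx² - 186.89d²φ/dxdy + 84.28d²φ/dy² = 0. The second-order coefficients are A = 95.8, B = -186.89, C = 84.28. Since B² - 4AC = 2631.7761 > 0, this is a hyperbolic PDE.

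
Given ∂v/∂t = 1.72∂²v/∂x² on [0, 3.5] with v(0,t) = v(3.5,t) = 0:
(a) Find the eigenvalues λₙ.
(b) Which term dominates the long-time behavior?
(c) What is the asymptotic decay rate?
Eigenvalues: λₙ = 1.72n²π²/3.5².
First three modes:
  n=1: λ₁ = 1.72π²/3.5² ≈ 1.386
  n=2: λ₂ = 6.88π²/3.5² ≈ 5.543 (4× faster decay)
  n=3: λ₃ = 15.48π²/3.5² ≈ 12.472 (9× faster decay)
As t → ∞, higher modes decay exponentially faster. The n=1 mode dominates: v ~ c₁ sin(πx/3.5) e^{-λ₁t}.
Decay rate: λ₁ = 1.72π²/3.5² ≈ 1.386.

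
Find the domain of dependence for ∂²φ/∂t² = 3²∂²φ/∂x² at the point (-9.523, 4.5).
Domain of dependence: [-23.023, 3.977]. Signals travel at speed 3, so data within |x - -9.523| ≤ 3·4.5 = 13.5 can reach the point.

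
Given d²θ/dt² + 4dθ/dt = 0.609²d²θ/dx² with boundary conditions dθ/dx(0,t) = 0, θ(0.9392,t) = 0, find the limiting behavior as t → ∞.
θ → 0. Damping (γ=4) dissipates energy; oscillations decay exponentially.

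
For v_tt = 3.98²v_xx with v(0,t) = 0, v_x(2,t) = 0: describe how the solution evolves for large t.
v oscillates (no decay). Energy is conserved; the solution oscillates indefinitely as standing waves.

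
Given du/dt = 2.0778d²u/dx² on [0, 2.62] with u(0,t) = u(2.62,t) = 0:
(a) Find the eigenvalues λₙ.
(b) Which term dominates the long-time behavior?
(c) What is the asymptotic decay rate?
Eigenvalues: λₙ = 2.0778n²π²/2.62².
First three modes:
  n=1: λ₁ = 2.0778π²/2.62² ≈ 2.987
  n=2: λ₂ = 8.3112π²/2.62² ≈ 11.95 (4× faster decay)
  n=3: λ₃ = 18.7002π²/2.62² ≈ 26.887 (9× faster decay)
As t → ∞, higher modes decay exponentially faster. The n=1 mode dominates: u ~ c₁ sin(πx/2.62) e^{-λ₁t}.
Decay rate: λ₁ = 2.0778π²/2.62² ≈ 2.987.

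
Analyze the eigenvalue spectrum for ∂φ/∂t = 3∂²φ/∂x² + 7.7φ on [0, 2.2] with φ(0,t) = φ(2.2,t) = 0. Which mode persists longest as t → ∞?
Eigenvalues: λₙ = 3n²π²/2.2² - 7.7.
First three modes:
  n=1: λ₁ = 3π²/2.2² - 7.7 ≈ -1.582
  n=2: λ₂ = 12π²/2.2² - 7.7 ≈ 16.77
  n=3: λ₃ = 27π²/2.2² - 7.7 ≈ 47.358
Since 3π²/2.2² ≈ 6.118 < 7.7, λ₁ < 0.
The n=1 mode grows fastest (−λₙ is largest for n=1) → dominates.
Asymptotic: φ ~ c₁ sin(πx/2.2) e^{1.582t} (exponential growth at rate −λ₁ ≈ 1.582).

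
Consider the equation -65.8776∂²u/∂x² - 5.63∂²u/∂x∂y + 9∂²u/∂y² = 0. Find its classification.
Hyperbolic. (A = -65.8776, B = -5.63, C = 9 gives B² - 4AC = 2403.2905.)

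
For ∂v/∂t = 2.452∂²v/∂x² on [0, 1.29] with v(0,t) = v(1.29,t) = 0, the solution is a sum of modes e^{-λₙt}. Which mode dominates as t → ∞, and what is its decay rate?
Eigenvalues: λₙ = 2.452n²π²/1.29².
First three modes:
  n=1: λ₁ = 2.452π²/1.29² ≈ 14.543
  n=2: λ₂ = 9.808π²/1.29² ≈ 58.17 (4× faster decay)
  n=3: λ₃ = 22.068π²/1.29² ≈ 130.883 (9× faster decay)
As t → ∞, higher modes decay exponentially faster. The n=1 mode dominates: v ~ c₁ sin(πx/1.29) e^{-λ₁t}.
Decay rate: λ₁ = 2.452π²/1.29² ≈ 14.543.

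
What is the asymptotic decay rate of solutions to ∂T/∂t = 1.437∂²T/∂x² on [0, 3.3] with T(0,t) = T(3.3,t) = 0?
Eigenvalues: λₙ = 1.437n²π²/3.3².
First three modes:
  n=1: λ₁ = 1.437π²/3.3² ≈ 1.302
  n=2: λ₂ = 5.748π²/3.3² ≈ 5.209 (4× faster decay)
  n=3: λ₃ = 12.933π²/3.3² ≈ 11.721 (9× faster decay)
As t → ∞, higher modes decay exponentially faster. The n=1 mode dominates: T ~ c₁ sin(πx/3.3) e^{-λ₁t}.
Decay rate: λ₁ = 1.437π²/3.3² ≈ 1.302.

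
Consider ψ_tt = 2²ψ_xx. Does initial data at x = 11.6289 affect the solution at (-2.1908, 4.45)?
No. The domain of dependence is [-11.0908, 6.7092], and 11.6289 is outside this interval.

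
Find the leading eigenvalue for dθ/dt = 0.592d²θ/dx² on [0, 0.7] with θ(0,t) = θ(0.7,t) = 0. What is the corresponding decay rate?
Eigenvalues: λₙ = 0.592n²π²/0.7².
First three modes:
  n=1: λ₁ = 0.592π²/0.7² ≈ 11.924
  n=2: λ₂ = 2.368π²/0.7² ≈ 47.696 (4× faster decay)
  n=3: λ₃ = 5.328π²/0.7² ≈ 107.317 (9× faster decay)
As t → ∞, higher modes decay exponentially faster. The n=1 mode dominates: θ ~ c₁ sin(πx/0.7) e^{-λ₁t}.
Decay rate: λ₁ = 0.592π²/0.7² ≈ 11.924.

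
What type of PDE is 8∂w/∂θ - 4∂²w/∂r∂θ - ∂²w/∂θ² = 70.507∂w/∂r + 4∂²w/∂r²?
Rewriting in standard form: -4∂²w/∂r² - 4∂²w/∂r∂θ - ∂²w/∂θ² - 70.507∂w/∂r + 8∂w/∂θ = 0. With A = -4, B = -4, C = -1, the discriminant is 0. This is a parabolic PDE.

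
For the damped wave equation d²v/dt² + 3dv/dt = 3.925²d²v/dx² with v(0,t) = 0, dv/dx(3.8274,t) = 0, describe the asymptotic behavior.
v → 0. Damping (γ=3) dissipates energy; oscillations decay exponentially.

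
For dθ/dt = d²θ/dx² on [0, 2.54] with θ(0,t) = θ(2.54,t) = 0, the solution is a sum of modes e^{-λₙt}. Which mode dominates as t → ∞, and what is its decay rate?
Eigenvalues: λₙ = n²π²/2.54².
First three modes:
  n=1: λ₁ = π²/2.54² ≈ 1.53
  n=2: λ₂ = 4π²/2.54² ≈ 6.119 (4× faster decay)
  n=3: λ₃ = 9π²/2.54² ≈ 13.768 (9× faster decay)
As t → ∞, higher modes decay exponentially faster. The n=1 mode dominates: θ ~ c₁ sin(πx/2.54) e^{-λ₁t}.
Decay rate: λ₁ = π²/2.54² ≈ 1.53.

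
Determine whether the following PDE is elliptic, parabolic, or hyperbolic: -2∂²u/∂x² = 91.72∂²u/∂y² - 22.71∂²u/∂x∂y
Rewriting in standard form: -2∂²u/∂x² + 22.71∂²u/∂x∂y - 91.72∂²u/∂y² = 0. Coefficients: A = -2, B = 22.71, C = -91.72. B² - 4AC = -218.0159, which is negative, so the equation is elliptic.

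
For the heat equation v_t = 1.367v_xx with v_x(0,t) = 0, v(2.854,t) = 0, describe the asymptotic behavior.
v → 0. Heat escapes through the Dirichlet boundary.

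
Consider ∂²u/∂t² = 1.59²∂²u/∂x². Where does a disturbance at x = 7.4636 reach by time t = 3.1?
Domain of influence: [2.5346, 12.3926]. Data at x = 7.4636 spreads outward at speed 1.59.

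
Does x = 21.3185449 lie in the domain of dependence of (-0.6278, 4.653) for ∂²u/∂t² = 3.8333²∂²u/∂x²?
No. The domain of dependence is [-18.4641449, 17.2085449], and 21.3185449 is outside this interval.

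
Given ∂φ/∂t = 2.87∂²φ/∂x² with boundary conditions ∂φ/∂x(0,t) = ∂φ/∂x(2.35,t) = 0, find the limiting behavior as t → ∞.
φ → constant (steady state). Heat is conserved (no flux at boundaries); solution approaches the spatial average.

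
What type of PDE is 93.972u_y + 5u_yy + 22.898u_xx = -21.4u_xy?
Rewriting in standard form: 22.898u_xx + 21.4u_xy + 5u_yy + 93.972u_y = 0. With A = 22.898, B = 21.4, C = 5, the discriminant is 0. This is a parabolic PDE.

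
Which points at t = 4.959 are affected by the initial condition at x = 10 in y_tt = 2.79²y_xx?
Domain of influence: [-3.83561, 23.83561]. Data at x = 10 spreads outward at speed 2.79.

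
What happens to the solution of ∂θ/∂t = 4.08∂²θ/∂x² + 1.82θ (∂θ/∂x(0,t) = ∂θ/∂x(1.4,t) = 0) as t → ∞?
θ grows unboundedly. With Neumann BCs the constant mode has diffusion eigenvalue 0, so any r > 0 makes it grow like e^(1.82t); solution grows exponentially.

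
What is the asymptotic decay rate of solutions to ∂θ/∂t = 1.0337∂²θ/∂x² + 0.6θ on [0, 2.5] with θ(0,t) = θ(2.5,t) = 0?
Eigenvalues: λₙ = 1.0337n²π²/2.5² - 0.6.
First three modes:
  n=1: λ₁ = 1.0337π²/2.5² - 0.6 ≈ 1.032
  n=2: λ₂ = 4.1348π²/2.5² - 0.6 ≈ 5.929
  n=3: λ₃ = 9.3033π²/2.5² - 0.6 ≈ 14.091
Since 1.0337π²/2.5² ≈ 1.632 > 0.6, all λₙ > 0.
The n=1 mode decays slowest → dominates as t → ∞.
Asymptotic: θ ~ c₁ sin(πx/2.5) e^{-λ₁t} with decay rate λ₁ ≈ 1.032.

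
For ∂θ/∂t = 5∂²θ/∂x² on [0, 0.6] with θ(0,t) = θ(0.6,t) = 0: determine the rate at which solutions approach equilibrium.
Eigenvalues: λₙ = 5n²π²/0.6².
First three modes:
  n=1: λ₁ = 5π²/0.6² ≈ 137.078
  n=2: λ₂ = 20π²/0.6² ≈ 548.311 (4× faster decay)
  n=3: λ₃ = 45π²/0.6² ≈ 1233.701 (9× faster decay)
As t → ∞, higher modes decay exponentially faster. The n=1 mode dominates: θ ~ c₁ sin(πx/0.6) e^{-λ₁t}.
Decay rate: λ₁ = 5π²/0.6² ≈ 137.078.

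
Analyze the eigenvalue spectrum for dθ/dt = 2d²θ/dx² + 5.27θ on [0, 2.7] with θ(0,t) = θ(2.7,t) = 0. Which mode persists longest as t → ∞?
Eigenvalues: λₙ = 2n²π²/2.7² - 5.27.
First three modes:
  n=1: λ₁ = 2π²/2.7² - 5.27 ≈ -2.562
  n=2: λ₂ = 8π²/2.7² - 5.27 ≈ 5.561
  n=3: λ₃ = 18π²/2.7² - 5.27 ≈ 19.099
Since 2π²/2.7² ≈ 2.708 < 5.27, λ₁ < 0.
The n=1 mode grows fastest (−λₙ is largest for n=1) → dominates.
Asymptotic: θ ~ c₁ sin(πx/2.7) e^{2.562t} (exponential growth at rate −λ₁ ≈ 2.562).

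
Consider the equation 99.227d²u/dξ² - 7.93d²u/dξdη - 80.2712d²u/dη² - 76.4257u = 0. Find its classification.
Hyperbolic. (A = 99.227, B = -7.93, C = -80.2712 gives B² - 4AC = 31923.1663496.)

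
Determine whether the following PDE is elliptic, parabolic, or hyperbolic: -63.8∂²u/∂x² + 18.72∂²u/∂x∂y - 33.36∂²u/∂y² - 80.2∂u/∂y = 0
Coefficients: A = -63.8, B = 18.72, C = -33.36. B² - 4AC = -8163.0336, which is negative, so the equation is elliptic.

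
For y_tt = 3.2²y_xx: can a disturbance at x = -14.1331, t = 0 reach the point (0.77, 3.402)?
No. The domain of dependence is [-10.1164, 11.6564], and -14.1331 is outside this interval.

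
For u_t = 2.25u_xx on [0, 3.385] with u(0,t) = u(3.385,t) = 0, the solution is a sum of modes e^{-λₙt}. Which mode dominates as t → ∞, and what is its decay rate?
Eigenvalues: λₙ = 2.25n²π²/3.385².
First three modes:
  n=1: λ₁ = 2.25π²/3.385² ≈ 1.938
  n=2: λ₂ = 9π²/3.385² ≈ 7.752 (4× faster decay)
  n=3: λ₃ = 20.25π²/3.385² ≈ 17.442 (9× faster decay)
As t → ∞, higher modes decay exponentially faster. The n=1 mode dominates: u ~ c₁ sin(πx/3.385) e^{-λ₁t}.
Decay rate: λ₁ = 2.25π²/3.385² ≈ 1.938.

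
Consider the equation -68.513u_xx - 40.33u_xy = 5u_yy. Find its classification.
Rewriting in standard form: -68.513u_xx - 40.33u_xy - 5u_yy = 0. Hyperbolic. (A = -68.513, B = -40.33, C = -5 gives B² - 4AC = 256.2489.)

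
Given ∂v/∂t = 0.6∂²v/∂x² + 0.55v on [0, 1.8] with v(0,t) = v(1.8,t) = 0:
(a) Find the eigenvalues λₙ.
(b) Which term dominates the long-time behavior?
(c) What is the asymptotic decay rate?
Eigenvalues: λₙ = 0.6n²π²/1.8² - 0.55.
First three modes:
  n=1: λ₁ = 0.6π²/1.8² - 0.55 ≈ 1.278
  n=2: λ₂ = 2.4π²/1.8² - 0.55 ≈ 6.761
  n=3: λ₃ = 5.4π²/1.8² - 0.55 ≈ 15.899
Since 0.6π²/1.8² ≈ 1.828 > 0.55, all λₙ > 0.
The n=1 mode decays slowest → dominates as t → ∞.
Asymptotic: v ~ c₁ sin(πx/1.8) e^{-λ₁t} with decay rate λ₁ ≈ 1.278.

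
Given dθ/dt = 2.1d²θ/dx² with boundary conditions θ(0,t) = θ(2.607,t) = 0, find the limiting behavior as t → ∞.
θ → 0. Heat diffuses out through both boundaries.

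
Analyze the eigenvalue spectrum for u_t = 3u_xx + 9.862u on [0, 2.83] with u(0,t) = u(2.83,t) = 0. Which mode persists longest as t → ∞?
Eigenvalues: λₙ = 3n²π²/2.83² - 9.862.
First three modes:
  n=1: λ₁ = 3π²/2.83² - 9.862 ≈ -6.165
  n=2: λ₂ = 12π²/2.83² - 9.862 ≈ 4.926
  n=3: λ₃ = 27π²/2.83² - 9.862 ≈ 23.411
Since 3π²/2.83² ≈ 3.697 < 9.862, λ₁ < 0.
The n=1 mode grows fastest (−λₙ is largest for n=1) → dominates.
Asymptotic: u ~ c₁ sin(πx/2.83) e^{6.165t} (exponential growth at rate −λ₁ ≈ 6.165).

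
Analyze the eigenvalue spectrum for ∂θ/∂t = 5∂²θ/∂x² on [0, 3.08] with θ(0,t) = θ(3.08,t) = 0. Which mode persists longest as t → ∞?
Eigenvalues: λₙ = 5n²π²/3.08².
First three modes:
  n=1: λ₁ = 5π²/3.08² ≈ 5.202
  n=2: λ₂ = 20π²/3.08² ≈ 20.808 (4× faster decay)
  n=3: λ₃ = 45π²/3.08² ≈ 46.818 (9× faster decay)
As t → ∞, higher modes decay exponentially faster. The n=1 mode dominates: θ ~ c₁ sin(πx/3.08) e^{-λ₁t}.
Decay rate: λ₁ = 5π²/3.08² ≈ 5.202.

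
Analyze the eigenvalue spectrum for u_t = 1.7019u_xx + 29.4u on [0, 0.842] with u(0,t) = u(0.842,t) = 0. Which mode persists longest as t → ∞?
Eigenvalues: λₙ = 1.7019n²π²/0.842² - 29.4.
First three modes:
  n=1: λ₁ = 1.7019π²/0.842² - 29.4 ≈ -5.708
  n=2: λ₂ = 6.8076π²/0.842² - 29.4 ≈ 65.37
  n=3: λ₃ = 15.3171π²/0.842² - 29.4 ≈ 183.832
Since 1.7019π²/0.842² ≈ 23.692 < 29.4, λ₁ < 0.
The n=1 mode grows fastest (−λₙ is largest for n=1) → dominates.
Asymptotic: u ~ c₁ sin(πx/0.842) e^{5.708t} (exponential growth at rate −λ₁ ≈ 5.708).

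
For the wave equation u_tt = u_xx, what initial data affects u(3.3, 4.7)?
Domain of dependence: [-1.4, 8]. Signals travel at speed 1, so data within |x - 3.3| ≤ 1·4.7 = 4.7 can reach the point.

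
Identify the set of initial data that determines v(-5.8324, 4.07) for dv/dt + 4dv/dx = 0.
A single point: x = -22.1124. The characteristic through (-5.8324, 4.07) is x - 4t = const, so x = -5.8324 - 4·4.07 = -22.1124.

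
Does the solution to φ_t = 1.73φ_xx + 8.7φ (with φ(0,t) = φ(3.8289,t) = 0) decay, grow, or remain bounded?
φ grows unboundedly. Reaction dominates diffusion (r=8.7 > κπ²/L²≈1.16); solution grows exponentially.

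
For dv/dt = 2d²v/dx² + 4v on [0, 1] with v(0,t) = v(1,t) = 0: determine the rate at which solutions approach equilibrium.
Eigenvalues: λₙ = 2n²π²/1² - 4.
First three modes:
  n=1: λ₁ = 2π² - 4 ≈ 15.739
  n=2: λ₂ = 8π² - 4 ≈ 74.957
  n=3: λ₃ = 18π² - 4 ≈ 173.653
Since 2π² ≈ 19.739 > 4, all λₙ > 0.
The n=1 mode decays slowest → dominates as t → ∞.
Asymptotic: v ~ c₁ sin(πx/1) e^{-λ₁t} with decay rate λ₁ ≈ 15.739.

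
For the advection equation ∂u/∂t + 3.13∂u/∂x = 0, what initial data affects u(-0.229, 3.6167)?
A single point: x = -11.549271. The characteristic through (-0.229, 3.6167) is x - 3.13t = const, so x = -0.229 - 3.13·3.6167 = -11.549271.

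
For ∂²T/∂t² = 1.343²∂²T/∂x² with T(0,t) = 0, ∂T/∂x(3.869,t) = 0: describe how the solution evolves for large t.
T oscillates (no decay). Energy is conserved; the solution oscillates indefinitely as standing waves.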